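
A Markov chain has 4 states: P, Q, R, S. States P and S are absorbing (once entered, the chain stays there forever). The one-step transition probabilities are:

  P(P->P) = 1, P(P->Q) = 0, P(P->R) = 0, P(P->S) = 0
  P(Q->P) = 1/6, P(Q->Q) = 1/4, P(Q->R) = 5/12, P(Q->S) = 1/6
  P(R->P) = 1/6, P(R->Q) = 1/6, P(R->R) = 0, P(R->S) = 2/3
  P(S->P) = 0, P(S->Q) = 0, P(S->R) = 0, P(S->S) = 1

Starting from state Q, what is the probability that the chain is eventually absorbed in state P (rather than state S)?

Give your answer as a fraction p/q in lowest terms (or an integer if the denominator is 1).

Answer: 17/49

Derivation:
Let a_i = P(absorbed in P | start in state i).
Boundary conditions: a_P = 1, a_S = 0.
For each transient state i, a_i = sum_j P(i->j) * a_j:
  a_Q = 1/6*a_P + 1/4*a_Q + 5/12*a_R + 1/6*a_S
  a_R = 1/6*a_P + 1/6*a_Q + 0*a_R + 2/3*a_S

Substituting a_P = 1 and a_S = 0, rearrange to (I - Q) a = r where r[i] = P(i -> P):
  [3/4, -5/12] . (a_Q, a_R) = 1/6
  [-1/6, 1] . (a_Q, a_R) = 1/6

Solving yields:
  a_Q = 17/49
  a_R = 11/49

Starting state is Q, so the absorption probability is a_Q = 17/49.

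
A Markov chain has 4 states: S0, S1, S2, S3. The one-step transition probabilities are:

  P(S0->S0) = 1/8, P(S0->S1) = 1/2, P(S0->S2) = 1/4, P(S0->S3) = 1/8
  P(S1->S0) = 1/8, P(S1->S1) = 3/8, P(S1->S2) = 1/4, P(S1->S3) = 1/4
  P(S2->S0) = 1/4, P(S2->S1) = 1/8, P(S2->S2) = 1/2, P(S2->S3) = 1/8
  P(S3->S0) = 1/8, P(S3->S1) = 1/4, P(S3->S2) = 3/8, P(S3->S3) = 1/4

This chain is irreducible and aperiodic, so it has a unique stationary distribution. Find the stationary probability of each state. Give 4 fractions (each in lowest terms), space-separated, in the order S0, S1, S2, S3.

Answer: 67/393 37/131 143/393 24/131

Derivation:
The stationary distribution satisfies pi = pi * P, i.e.:
  pi_S0 = 1/8*pi_S0 + 1/8*pi_S1 + 1/4*pi_S2 + 1/8*pi_S3
  pi_S1 = 1/2*pi_S0 + 3/8*pi_S1 + 1/8*pi_S2 + 1/4*pi_S3
  pi_S2 = 1/4*pi_S0 + 1/4*pi_S1 + 1/2*pi_S2 + 3/8*pi_S3
  pi_S3 = 1/8*pi_S0 + 1/4*pi_S1 + 1/8*pi_S2 + 1/4*pi_S3
with normalization: pi_S0 + pi_S1 + pi_S2 + pi_S3 = 1.

Using the first 3 balance equations plus normalization, the linear system A*pi = b is:
  [-7/8, 1/8, 1/4, 1/8] . pi = 0
  [1/2, -5/8, 1/8, 1/4] . pi = 0
  [1/4, 1/4, -1/2, 3/8] . pi = 0
  [1, 1, 1, 1] . pi = 1

Solving yields:
  pi_S0 = 67/393
  pi_S1 = 37/131
  pi_S2 = 143/393
  pi_S3 = 24/131

Verification (pi * P):
  67/393*1/8 + 37/131*1/8 + 143/393*1/4 + 24/131*1/8 = 67/393 = pi_S0  (ok)
  67/393*1/2 + 37/131*3/8 + 143/393*1/8 + 24/131*1/4 = 37/131 = pi_S1  (ok)
  67/393*1/4 + 37/131*1/4 + 143/393*1/2 + 24/131*3/8 = 143/393 = pi_S2  (ok)
  67/393*1/8 + 37/131*1/4 + 143/393*1/8 + 24/131*1/4 = 24/131 = pi_S3  (ok)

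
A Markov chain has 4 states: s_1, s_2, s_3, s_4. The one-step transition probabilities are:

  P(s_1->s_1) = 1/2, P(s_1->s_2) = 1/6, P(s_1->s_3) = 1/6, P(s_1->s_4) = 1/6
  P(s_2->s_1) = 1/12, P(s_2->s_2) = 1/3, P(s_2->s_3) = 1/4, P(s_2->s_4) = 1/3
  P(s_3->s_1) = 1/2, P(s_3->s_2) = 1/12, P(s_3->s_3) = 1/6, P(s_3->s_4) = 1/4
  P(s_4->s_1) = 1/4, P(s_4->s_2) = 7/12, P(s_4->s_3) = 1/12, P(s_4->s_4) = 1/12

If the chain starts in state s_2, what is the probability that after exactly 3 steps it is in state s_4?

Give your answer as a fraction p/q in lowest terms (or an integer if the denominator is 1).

Answer: 379/1728

Derivation:
Computing P^3 by repeated multiplication:
P^1 =
  s_1: [1/2, 1/6, 1/6, 1/6]
  s_2: [1/12, 1/3, 1/4, 1/3]
  s_3: [1/2, 1/12, 1/6, 1/4]
  s_4: [1/4, 7/12, 1/12, 1/12]
P^2 =
  s_1: [7/18, 1/4, 1/6, 7/36]
  s_2: [5/18, 49/144, 1/6, 31/144]
  s_3: [29/72, 13/48, 11/72, 25/144]
  s_4: [17/72, 7/24, 5/24, 19/72]
P^3 =
  s_1: [25/72, 119/432, 37/216, 89/432]
  s_2: [263/864, 517/1728, 17/96, 379/1728]
  s_3: [11/32, 469/1728, 151/864, 121/576]
  s_4: [5/16, 133/432, 73/432, 91/432]

(P^3)[s_2 -> s_4] = 379/1728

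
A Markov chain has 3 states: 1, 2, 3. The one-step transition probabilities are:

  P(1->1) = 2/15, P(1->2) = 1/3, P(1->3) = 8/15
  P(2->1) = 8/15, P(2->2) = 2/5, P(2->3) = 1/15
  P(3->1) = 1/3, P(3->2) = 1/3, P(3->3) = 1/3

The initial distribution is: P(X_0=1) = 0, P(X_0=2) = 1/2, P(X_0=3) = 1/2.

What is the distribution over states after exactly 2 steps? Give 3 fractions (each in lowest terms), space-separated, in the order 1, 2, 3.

Answer: 8/25 161/450 29/90

Derivation:
Propagating the distribution step by step (d_{t+1} = d_t * P):
d_0 = (1=0, 2=1/2, 3=1/2)
  d_1[1] = 0*2/15 + 1/2*8/15 + 1/2*1/3 = 13/30
  d_1[2] = 0*1/3 + 1/2*2/5 + 1/2*1/3 = 11/30
  d_1[3] = 0*8/15 + 1/2*1/15 + 1/2*1/3 = 1/5
d_1 = (1=13/30, 2=11/30, 3=1/5)
  d_2[1] = 13/30*2/15 + 11/30*8/15 + 1/5*1/3 = 8/25
  d_2[2] = 13/30*1/3 + 11/30*2/5 + 1/5*1/3 = 161/450
  d_2[3] = 13/30*8/15 + 11/30*1/15 + 1/5*1/3 = 29/90
d_2 = (1=8/25, 2=161/450, 3=29/90)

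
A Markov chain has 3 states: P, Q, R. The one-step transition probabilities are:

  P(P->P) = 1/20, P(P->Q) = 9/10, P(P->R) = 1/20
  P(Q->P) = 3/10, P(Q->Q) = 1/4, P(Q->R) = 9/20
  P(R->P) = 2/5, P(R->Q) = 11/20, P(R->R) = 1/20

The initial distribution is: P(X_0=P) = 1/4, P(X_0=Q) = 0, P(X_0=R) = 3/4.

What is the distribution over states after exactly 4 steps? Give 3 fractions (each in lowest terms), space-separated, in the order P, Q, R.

Propagating the distribution step by step (d_{t+1} = d_t * P):
d_0 = (P=1/4, Q=0, R=3/4)
  d_1[P] = 1/4*1/20 + 0*3/10 + 3/4*2/5 = 5/16
  d_1[Q] = 1/4*9/10 + 0*1/4 + 3/4*11/20 = 51/80
  d_1[R] = 1/4*1/20 + 0*9/20 + 3/4*1/20 = 1/20
d_1 = (P=5/16, Q=51/80, R=1/20)
  d_2[P] = 5/16*1/20 + 51/80*3/10 + 1/20*2/5 = 363/1600
  d_2[Q] = 5/16*9/10 + 51/80*1/4 + 1/20*11/20 = 749/1600
  d_2[R] = 5/16*1/20 + 51/80*9/20 + 1/20*1/20 = 61/200
d_2 = (P=363/1600, Q=749/1600, R=61/200)
  d_3[P] = 363/1600*1/20 + 749/1600*3/10 + 61/200*2/5 = 8761/32000
  d_3[Q] = 363/1600*9/10 + 749/1600*1/4 + 61/200*11/20 = 15647/32000
  d_3[R] = 363/1600*1/20 + 749/1600*9/20 + 61/200*1/20 = 949/4000
d_3 = (P=8761/32000, Q=15647/32000, R=949/4000)
  d_4[P] = 8761/32000*1/20 + 15647/32000*3/10 + 949/4000*2/5 = 163379/640000
  d_4[Q] = 8761/32000*9/10 + 15647/32000*1/4 + 949/4000*11/20 = 63889/128000
  d_4[R] = 8761/32000*1/20 + 15647/32000*9/20 + 949/4000*1/20 = 19647/80000
d_4 = (P=163379/640000, Q=63889/128000, R=19647/80000)

Answer: 163379/640000 63889/128000 19647/80000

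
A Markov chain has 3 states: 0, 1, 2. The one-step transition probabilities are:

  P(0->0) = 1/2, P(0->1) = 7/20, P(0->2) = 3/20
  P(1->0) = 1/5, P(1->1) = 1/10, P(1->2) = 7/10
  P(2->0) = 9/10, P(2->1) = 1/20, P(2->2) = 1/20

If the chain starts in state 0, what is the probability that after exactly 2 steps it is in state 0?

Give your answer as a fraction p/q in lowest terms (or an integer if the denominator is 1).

Computing P^2 by repeated multiplication:
P^1 =
  0: [1/2, 7/20, 3/20]
  1: [1/5, 1/10, 7/10]
  2: [9/10, 1/20, 1/20]
P^2 =
  0: [91/200, 87/400, 131/400]
  1: [3/4, 23/200, 27/200]
  2: [101/200, 129/400, 69/400]

(P^2)[0 -> 0] = 91/200

Answer: 91/200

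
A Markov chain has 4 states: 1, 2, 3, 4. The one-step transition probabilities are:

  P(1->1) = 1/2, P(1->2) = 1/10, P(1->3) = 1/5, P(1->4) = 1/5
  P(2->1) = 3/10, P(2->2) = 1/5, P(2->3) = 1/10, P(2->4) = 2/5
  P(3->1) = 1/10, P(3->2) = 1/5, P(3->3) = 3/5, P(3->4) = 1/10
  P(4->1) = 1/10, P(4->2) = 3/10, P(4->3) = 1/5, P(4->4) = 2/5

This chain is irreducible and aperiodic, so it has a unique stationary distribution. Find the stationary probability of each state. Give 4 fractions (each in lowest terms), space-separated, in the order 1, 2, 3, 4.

Answer: 97/414 14/69 62/207 109/414

Derivation:
The stationary distribution satisfies pi = pi * P, i.e.:
  pi_1 = 1/2*pi_1 + 3/10*pi_2 + 1/10*pi_3 + 1/10*pi_4
  pi_2 = 1/10*pi_1 + 1/5*pi_2 + 1/5*pi_3 + 3/10*pi_4
  pi_3 = 1/5*pi_1 + 1/10*pi_2 + 3/5*pi_3 + 1/5*pi_4
  pi_4 = 1/5*pi_1 + 2/5*pi_2 + 1/10*pi_3 + 2/5*pi_4
with normalization: pi_1 + pi_2 + pi_3 + pi_4 = 1.

Using the first 3 balance equations plus normalization, the linear system A*pi = b is:
  [-1/2, 3/10, 1/10, 1/10] . pi = 0
  [1/10, -4/5, 1/5, 3/10] . pi = 0
  [1/5, 1/10, -2/5, 1/5] . pi = 0
  [1, 1, 1, 1] . pi = 1

Solving yields:
  pi_1 = 97/414
  pi_2 = 14/69
  pi_3 = 62/207
  pi_4 = 109/414

Verification (pi * P):
  97/414*1/2 + 14/69*3/10 + 62/207*1/10 + 109/414*1/10 = 97/414 = pi_1  (ok)
  97/414*1/10 + 14/69*1/5 + 62/207*1/5 + 109/414*3/10 = 14/69 = pi_2  (ok)
  97/414*1/5 + 14/69*1/10 + 62/207*3/5 + 109/414*1/5 = 62/207 = pi_3  (ok)
  97/414*1/5 + 14/69*2/5 + 62/207*1/10 + 109/414*2/5 = 109/414 = pi_4  (ok)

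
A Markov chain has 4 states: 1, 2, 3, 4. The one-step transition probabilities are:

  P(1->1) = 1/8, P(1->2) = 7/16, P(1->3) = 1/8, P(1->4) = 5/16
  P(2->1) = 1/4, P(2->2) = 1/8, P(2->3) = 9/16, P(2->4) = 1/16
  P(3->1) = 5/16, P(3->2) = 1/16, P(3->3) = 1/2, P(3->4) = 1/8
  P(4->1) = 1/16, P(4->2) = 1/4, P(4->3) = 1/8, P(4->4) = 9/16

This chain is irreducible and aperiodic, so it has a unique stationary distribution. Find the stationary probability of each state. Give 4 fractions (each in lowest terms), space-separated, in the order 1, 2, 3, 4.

The stationary distribution satisfies pi = pi * P, i.e.:
  pi_1 = 1/8*pi_1 + 1/4*pi_2 + 5/16*pi_3 + 1/16*pi_4
  pi_2 = 7/16*pi_1 + 1/8*pi_2 + 1/16*pi_3 + 1/4*pi_4
  pi_3 = 1/8*pi_1 + 9/16*pi_2 + 1/2*pi_3 + 1/8*pi_4
  pi_4 = 5/16*pi_1 + 1/16*pi_2 + 1/8*pi_3 + 9/16*pi_4
with normalization: pi_1 + pi_2 + pi_3 + pi_4 = 1.

Using the first 3 balance equations plus normalization, the linear system A*pi = b is:
  [-7/8, 1/4, 5/16, 1/16] . pi = 0
  [7/16, -7/8, 1/16, 1/4] . pi = 0
  [1/8, 9/16, -1/2, 1/8] . pi = 0
  [1, 1, 1, 1] . pi = 1

Solving yields:
  pi_1 = 559/2841
  pi_2 = 188/947
  pi_3 = 321/947
  pi_4 = 755/2841

Verification (pi * P):
  559/2841*1/8 + 188/947*1/4 + 321/947*5/16 + 755/2841*1/16 = 559/2841 = pi_1  (ok)
  559/2841*7/16 + 188/947*1/8 + 321/947*1/16 + 755/2841*1/4 = 188/947 = pi_2  (ok)
  559/2841*1/8 + 188/947*9/16 + 321/947*1/2 + 755/2841*1/8 = 321/947 = pi_3  (ok)
  559/2841*5/16 + 188/947*1/16 + 321/947*1/8 + 755/2841*9/16 = 755/2841 = pi_4  (ok)

Answer: 559/2841 188/947 321/947 755/2841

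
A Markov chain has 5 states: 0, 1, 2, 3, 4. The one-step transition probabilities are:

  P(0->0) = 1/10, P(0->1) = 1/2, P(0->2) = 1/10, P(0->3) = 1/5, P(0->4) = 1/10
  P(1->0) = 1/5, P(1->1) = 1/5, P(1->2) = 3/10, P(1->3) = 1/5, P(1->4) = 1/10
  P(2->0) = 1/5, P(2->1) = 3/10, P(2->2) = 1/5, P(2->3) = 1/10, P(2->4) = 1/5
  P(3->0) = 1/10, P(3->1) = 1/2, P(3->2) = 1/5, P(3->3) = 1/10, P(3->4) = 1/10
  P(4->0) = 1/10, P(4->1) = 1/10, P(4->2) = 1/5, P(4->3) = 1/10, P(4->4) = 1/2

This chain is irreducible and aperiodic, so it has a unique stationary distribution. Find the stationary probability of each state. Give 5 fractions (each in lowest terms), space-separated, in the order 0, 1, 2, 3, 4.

Answer: 201/1337 387/1337 286/1337 55/382 541/2674

Derivation:
The stationary distribution satisfies pi = pi * P, i.e.:
  pi_0 = 1/10*pi_0 + 1/5*pi_1 + 1/5*pi_2 + 1/10*pi_3 + 1/10*pi_4
  pi_1 = 1/2*pi_0 + 1/5*pi_1 + 3/10*pi_2 + 1/2*pi_3 + 1/10*pi_4
  pi_2 = 1/10*pi_0 + 3/10*pi_1 + 1/5*pi_2 + 1/5*pi_3 + 1/5*pi_4
  pi_3 = 1/5*pi_0 + 1/5*pi_1 + 1/10*pi_2 + 1/10*pi_3 + 1/10*pi_4
  pi_4 = 1/10*pi_0 + 1/10*pi_1 + 1/5*pi_2 + 1/10*pi_3 + 1/2*pi_4
with normalization: pi_0 + pi_1 + pi_2 + pi_3 + pi_4 = 1.

Using the first 4 balance equations plus normalization, the linear system A*pi = b is:
  [-9/10, 1/5, 1/5, 1/10, 1/10] . pi = 0
  [1/2, -4/5, 3/10, 1/2, 1/10] . pi = 0
  [1/10, 3/10, -4/5, 1/5, 1/5] . pi = 0
  [1/5, 1/5, 1/10, -9/10, 1/10] . pi = 0
  [1, 1, 1, 1, 1] . pi = 1

Solving yields:
  pi_0 = 201/1337
  pi_1 = 387/1337
  pi_2 = 286/1337
  pi_3 = 55/382
  pi_4 = 541/2674

Verification (pi * P):
  201/1337*1/10 + 387/1337*1/5 + 286/1337*1/5 + 55/382*1/10 + 541/2674*1/10 = 201/1337 = pi_0  (ok)
  201/1337*1/2 + 387/1337*1/5 + 286/1337*3/10 + 55/382*1/2 + 541/2674*1/10 = 387/1337 = pi_1  (ok)
  201/1337*1/10 + 387/1337*3/10 + 286/1337*1/5 + 55/382*1/5 + 541/2674*1/5 = 286/1337 = pi_2  (ok)
  201/1337*1/5 + 387/1337*1/5 + 286/1337*1/10 + 55/382*1/10 + 541/2674*1/10 = 55/382 = pi_3  (ok)
  201/1337*1/10 + 387/1337*1/10 + 286/1337*1/5 + 55/382*1/10 + 541/2674*1/2 = 541/2674 = pi_4  (ok)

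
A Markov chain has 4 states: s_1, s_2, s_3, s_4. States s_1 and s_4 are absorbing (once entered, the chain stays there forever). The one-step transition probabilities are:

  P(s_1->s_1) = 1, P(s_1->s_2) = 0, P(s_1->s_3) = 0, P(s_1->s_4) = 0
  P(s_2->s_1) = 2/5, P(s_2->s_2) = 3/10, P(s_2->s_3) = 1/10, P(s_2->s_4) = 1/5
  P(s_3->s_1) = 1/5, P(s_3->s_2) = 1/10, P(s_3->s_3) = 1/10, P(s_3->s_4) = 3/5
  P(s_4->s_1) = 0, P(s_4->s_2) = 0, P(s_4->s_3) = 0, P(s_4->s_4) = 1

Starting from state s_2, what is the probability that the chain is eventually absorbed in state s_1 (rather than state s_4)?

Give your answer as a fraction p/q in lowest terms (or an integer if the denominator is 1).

Answer: 19/31

Derivation:
Let a_i = P(absorbed in s_1 | start in state i).
Boundary conditions: a_s_1 = 1, a_s_4 = 0.
For each transient state i, a_i = sum_j P(i->j) * a_j:
  a_s_2 = 2/5*a_s_1 + 3/10*a_s_2 + 1/10*a_s_3 + 1/5*a_s_4
  a_s_3 = 1/5*a_s_1 + 1/10*a_s_2 + 1/10*a_s_3 + 3/5*a_s_4

Substituting a_s_1 = 1 and a_s_4 = 0, rearrange to (I - Q) a = r where r[i] = P(i -> s_1):
  [7/10, -1/10] . (a_s_2, a_s_3) = 2/5
  [-1/10, 9/10] . (a_s_2, a_s_3) = 1/5

Solving yields:
  a_s_2 = 19/31
  a_s_3 = 9/31

Starting state is s_2, so the absorption probability is a_s_2 = 19/31.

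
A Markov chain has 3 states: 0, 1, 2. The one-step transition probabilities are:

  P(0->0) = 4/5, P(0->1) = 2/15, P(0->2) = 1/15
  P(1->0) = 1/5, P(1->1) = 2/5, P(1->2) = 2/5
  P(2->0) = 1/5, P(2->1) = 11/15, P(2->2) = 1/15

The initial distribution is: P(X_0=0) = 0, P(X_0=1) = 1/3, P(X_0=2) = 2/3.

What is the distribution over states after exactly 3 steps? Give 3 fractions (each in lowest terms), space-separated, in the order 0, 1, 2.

Propagating the distribution step by step (d_{t+1} = d_t * P):
d_0 = (0=0, 1=1/3, 2=2/3)
  d_1[0] = 0*4/5 + 1/3*1/5 + 2/3*1/5 = 1/5
  d_1[1] = 0*2/15 + 1/3*2/5 + 2/3*11/15 = 28/45
  d_1[2] = 0*1/15 + 1/3*2/5 + 2/3*1/15 = 8/45
d_1 = (0=1/5, 1=28/45, 2=8/45)
  d_2[0] = 1/5*4/5 + 28/45*1/5 + 8/45*1/5 = 8/25
  d_2[1] = 1/5*2/15 + 28/45*2/5 + 8/45*11/15 = 274/675
  d_2[2] = 1/5*1/15 + 28/45*2/5 + 8/45*1/15 = 37/135
d_2 = (0=8/25, 1=274/675, 2=37/135)
  d_3[0] = 8/25*4/5 + 274/675*1/5 + 37/135*1/5 = 49/125
  d_3[1] = 8/25*2/15 + 274/675*2/5 + 37/135*11/15 = 4111/10125
  d_3[2] = 8/25*1/15 + 274/675*2/5 + 37/135*1/15 = 409/2025
d_3 = (0=49/125, 1=4111/10125, 2=409/2025)

Answer: 49/125 4111/10125 409/2025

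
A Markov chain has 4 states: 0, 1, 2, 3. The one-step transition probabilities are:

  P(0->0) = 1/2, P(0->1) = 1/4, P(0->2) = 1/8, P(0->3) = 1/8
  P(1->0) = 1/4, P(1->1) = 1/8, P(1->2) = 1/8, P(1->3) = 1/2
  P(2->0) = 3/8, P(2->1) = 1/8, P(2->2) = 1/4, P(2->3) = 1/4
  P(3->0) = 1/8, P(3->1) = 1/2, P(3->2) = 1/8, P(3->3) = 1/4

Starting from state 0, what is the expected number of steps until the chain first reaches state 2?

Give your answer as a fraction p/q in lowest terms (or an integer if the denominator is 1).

Answer: 8

Derivation:
Let h_i = expected steps to first reach 2 from state i.
Boundary: h_2 = 0.
First-step equations for the other states:
  h_0 = 1 + 1/2*h_0 + 1/4*h_1 + 1/8*h_2 + 1/8*h_3
  h_1 = 1 + 1/4*h_0 + 1/8*h_1 + 1/8*h_2 + 1/2*h_3
  h_3 = 1 + 1/8*h_0 + 1/2*h_1 + 1/8*h_2 + 1/4*h_3

Substituting h_2 = 0 and rearranging gives the linear system (I - Q) h = 1:
  [1/2, -1/4, -1/8] . (h_0, h_1, h_3) = 1
  [-1/4, 7/8, -1/2] . (h_0, h_1, h_3) = 1
  [-1/8, -1/2, 3/4] . (h_0, h_1, h_3) = 1

Solving yields:
  h_0 = 8
  h_1 = 8
  h_3 = 8

Starting state is 0, so the expected hitting time is h_0 = 8.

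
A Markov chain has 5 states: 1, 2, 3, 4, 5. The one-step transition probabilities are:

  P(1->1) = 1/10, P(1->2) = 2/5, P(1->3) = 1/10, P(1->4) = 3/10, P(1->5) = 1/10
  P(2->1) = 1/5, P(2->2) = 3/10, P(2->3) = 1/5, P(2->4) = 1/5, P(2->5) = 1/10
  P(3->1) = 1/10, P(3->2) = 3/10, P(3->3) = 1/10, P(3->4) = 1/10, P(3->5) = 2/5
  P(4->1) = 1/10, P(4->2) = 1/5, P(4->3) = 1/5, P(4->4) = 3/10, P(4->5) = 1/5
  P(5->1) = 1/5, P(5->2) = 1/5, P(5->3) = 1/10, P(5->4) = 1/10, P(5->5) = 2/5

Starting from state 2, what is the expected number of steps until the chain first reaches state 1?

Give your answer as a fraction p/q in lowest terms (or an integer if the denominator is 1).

Answer: 7300/1213

Derivation:
Let h_i = expected steps to first reach 1 from state i.
Boundary: h_1 = 0.
First-step equations for the other states:
  h_2 = 1 + 1/5*h_1 + 3/10*h_2 + 1/5*h_3 + 1/5*h_4 + 1/10*h_5
  h_3 = 1 + 1/10*h_1 + 3/10*h_2 + 1/10*h_3 + 1/10*h_4 + 2/5*h_5
  h_4 = 1 + 1/10*h_1 + 1/5*h_2 + 1/5*h_3 + 3/10*h_4 + 1/5*h_5
  h_5 = 1 + 1/5*h_1 + 1/5*h_2 + 1/10*h_3 + 1/10*h_4 + 2/5*h_5

Substituting h_1 = 0 and rearranging gives the linear system (I - Q) h = 1:
  [7/10, -1/5, -1/5, -1/10] . (h_2, h_3, h_4, h_5) = 1
  [-3/10, 9/10, -1/10, -2/5] . (h_2, h_3, h_4, h_5) = 1
  [-1/5, -1/5, 7/10, -1/5] . (h_2, h_3, h_4, h_5) = 1
  [-1/5, -1/10, -1/10, 3/5] . (h_2, h_3, h_4, h_5) = 1

Solving yields:
  h_2 = 7300/1213
  h_3 = 7840/1213
  h_4 = 8090/1213
  h_5 = 7110/1213

Starting state is 2, so the expected hitting time is h_2 = 7300/1213.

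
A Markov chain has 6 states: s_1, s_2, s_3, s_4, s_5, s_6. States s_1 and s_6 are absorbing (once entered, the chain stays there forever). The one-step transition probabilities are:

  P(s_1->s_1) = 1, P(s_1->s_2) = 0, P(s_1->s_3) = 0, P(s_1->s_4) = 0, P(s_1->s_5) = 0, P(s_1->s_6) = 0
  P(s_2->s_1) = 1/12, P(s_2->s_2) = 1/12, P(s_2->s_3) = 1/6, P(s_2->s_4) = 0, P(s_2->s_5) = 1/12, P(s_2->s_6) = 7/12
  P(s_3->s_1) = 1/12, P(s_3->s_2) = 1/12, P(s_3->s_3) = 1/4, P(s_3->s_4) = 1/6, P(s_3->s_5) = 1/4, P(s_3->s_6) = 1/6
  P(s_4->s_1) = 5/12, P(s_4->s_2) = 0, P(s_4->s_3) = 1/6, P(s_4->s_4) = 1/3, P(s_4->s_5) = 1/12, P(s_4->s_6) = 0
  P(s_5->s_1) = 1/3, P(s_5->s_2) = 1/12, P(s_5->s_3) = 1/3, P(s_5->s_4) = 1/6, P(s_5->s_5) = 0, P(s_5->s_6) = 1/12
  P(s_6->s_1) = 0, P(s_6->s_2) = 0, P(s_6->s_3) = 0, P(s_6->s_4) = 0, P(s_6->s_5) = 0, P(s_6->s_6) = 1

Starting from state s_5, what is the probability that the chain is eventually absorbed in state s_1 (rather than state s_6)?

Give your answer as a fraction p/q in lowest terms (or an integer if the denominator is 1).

Answer: 2437/3579

Derivation:
Let a_i = P(absorbed in s_1 | start in state i).
Boundary conditions: a_s_1 = 1, a_s_6 = 0.
For each transient state i, a_i = sum_j P(i->j) * a_j:
  a_s_2 = 1/12*a_s_1 + 1/12*a_s_2 + 1/6*a_s_3 + 0*a_s_4 + 1/12*a_s_5 + 7/12*a_s_6
  a_s_3 = 1/12*a_s_1 + 1/12*a_s_2 + 1/4*a_s_3 + 1/6*a_s_4 + 1/4*a_s_5 + 1/6*a_s_6
  a_s_4 = 5/12*a_s_1 + 0*a_s_2 + 1/6*a_s_3 + 1/3*a_s_4 + 1/12*a_s_5 + 0*a_s_6
  a_s_5 = 1/3*a_s_1 + 1/12*a_s_2 + 1/3*a_s_3 + 1/6*a_s_4 + 0*a_s_5 + 1/12*a_s_6

Substituting a_s_1 = 1 and a_s_6 = 0, rearrange to (I - Q) a = r where r[i] = P(i -> s_1):
  [11/12, -1/6, 0, -1/12] . (a_s_2, a_s_3, a_s_4, a_s_5) = 1/12
  [-1/12, 3/4, -1/6, -1/4] . (a_s_2, a_s_3, a_s_4, a_s_5) = 1/12
  [0, -1/6, 2/3, -1/12] . (a_s_2, a_s_3, a_s_4, a_s_5) = 5/12
  [-1/12, -1/3, -1/6, 1] . (a_s_2, a_s_3, a_s_4, a_s_5) = 1/3

Solving yields:
  a_s_2 = 908/3579
  a_s_3 = 662/1193
  a_s_4 = 3038/3579
  a_s_5 = 2437/3579

Starting state is s_5, so the absorption probability is a_s_5 = 2437/3579.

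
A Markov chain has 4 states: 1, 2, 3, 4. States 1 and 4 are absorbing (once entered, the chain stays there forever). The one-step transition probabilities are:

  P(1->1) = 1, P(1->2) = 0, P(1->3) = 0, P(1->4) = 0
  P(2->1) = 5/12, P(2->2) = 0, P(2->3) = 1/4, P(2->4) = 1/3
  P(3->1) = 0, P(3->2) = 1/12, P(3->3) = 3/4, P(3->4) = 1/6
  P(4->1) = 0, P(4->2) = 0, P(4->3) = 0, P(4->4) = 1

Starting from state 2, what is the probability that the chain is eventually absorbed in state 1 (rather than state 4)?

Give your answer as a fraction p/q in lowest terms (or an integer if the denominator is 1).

Let a_i = P(absorbed in 1 | start in state i).
Boundary conditions: a_1 = 1, a_4 = 0.
For each transient state i, a_i = sum_j P(i->j) * a_j:
  a_2 = 5/12*a_1 + 0*a_2 + 1/4*a_3 + 1/3*a_4
  a_3 = 0*a_1 + 1/12*a_2 + 3/4*a_3 + 1/6*a_4

Substituting a_1 = 1 and a_4 = 0, rearrange to (I - Q) a = r where r[i] = P(i -> 1):
  [1, -1/4] . (a_2, a_3) = 5/12
  [-1/12, 1/4] . (a_2, a_3) = 0

Solving yields:
  a_2 = 5/11
  a_3 = 5/33

Starting state is 2, so the absorption probability is a_2 = 5/11.

Answer: 5/11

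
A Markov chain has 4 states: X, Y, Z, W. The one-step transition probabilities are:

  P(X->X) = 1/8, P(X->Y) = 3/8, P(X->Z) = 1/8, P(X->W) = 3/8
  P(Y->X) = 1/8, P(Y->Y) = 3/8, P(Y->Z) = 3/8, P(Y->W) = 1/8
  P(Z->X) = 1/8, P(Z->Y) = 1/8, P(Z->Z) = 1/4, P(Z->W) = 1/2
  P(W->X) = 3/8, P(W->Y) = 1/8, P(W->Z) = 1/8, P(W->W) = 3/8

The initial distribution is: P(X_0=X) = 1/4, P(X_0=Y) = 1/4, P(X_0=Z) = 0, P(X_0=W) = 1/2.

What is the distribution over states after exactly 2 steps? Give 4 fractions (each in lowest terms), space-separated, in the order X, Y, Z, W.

Answer: 13/64 1/4 27/128 43/128

Derivation:
Propagating the distribution step by step (d_{t+1} = d_t * P):
d_0 = (X=1/4, Y=1/4, Z=0, W=1/2)
  d_1[X] = 1/4*1/8 + 1/4*1/8 + 0*1/8 + 1/2*3/8 = 1/4
  d_1[Y] = 1/4*3/8 + 1/4*3/8 + 0*1/8 + 1/2*1/8 = 1/4
  d_1[Z] = 1/4*1/8 + 1/4*3/8 + 0*1/4 + 1/2*1/8 = 3/16
  d_1[W] = 1/4*3/8 + 1/4*1/8 + 0*1/2 + 1/2*3/8 = 5/16
d_1 = (X=1/4, Y=1/4, Z=3/16, W=5/16)
  d_2[X] = 1/4*1/8 + 1/4*1/8 + 3/16*1/8 + 5/16*3/8 = 13/64
  d_2[Y] = 1/4*3/8 + 1/4*3/8 + 3/16*1/8 + 5/16*1/8 = 1/4
  d_2[Z] = 1/4*1/8 + 1/4*3/8 + 3/16*1/4 + 5/16*1/8 = 27/128
  d_2[W] = 1/4*3/8 + 1/4*1/8 + 3/16*1/2 + 5/16*3/8 = 43/128
d_2 = (X=13/64, Y=1/4, Z=27/128, W=43/128)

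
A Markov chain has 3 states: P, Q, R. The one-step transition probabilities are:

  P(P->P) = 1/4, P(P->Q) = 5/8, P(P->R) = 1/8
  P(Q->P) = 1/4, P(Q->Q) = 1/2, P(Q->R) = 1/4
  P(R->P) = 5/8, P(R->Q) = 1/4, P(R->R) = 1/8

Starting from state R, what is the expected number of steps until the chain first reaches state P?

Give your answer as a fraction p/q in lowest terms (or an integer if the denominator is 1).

Let h_i = expected steps to first reach P from state i.
Boundary: h_P = 0.
First-step equations for the other states:
  h_Q = 1 + 1/4*h_P + 1/2*h_Q + 1/4*h_R
  h_R = 1 + 5/8*h_P + 1/4*h_Q + 1/8*h_R

Substituting h_P = 0 and rearranging gives the linear system (I - Q) h = 1:
  [1/2, -1/4] . (h_Q, h_R) = 1
  [-1/4, 7/8] . (h_Q, h_R) = 1

Solving yields:
  h_Q = 3
  h_R = 2

Starting state is R, so the expected hitting time is h_R = 2.

Answer: 2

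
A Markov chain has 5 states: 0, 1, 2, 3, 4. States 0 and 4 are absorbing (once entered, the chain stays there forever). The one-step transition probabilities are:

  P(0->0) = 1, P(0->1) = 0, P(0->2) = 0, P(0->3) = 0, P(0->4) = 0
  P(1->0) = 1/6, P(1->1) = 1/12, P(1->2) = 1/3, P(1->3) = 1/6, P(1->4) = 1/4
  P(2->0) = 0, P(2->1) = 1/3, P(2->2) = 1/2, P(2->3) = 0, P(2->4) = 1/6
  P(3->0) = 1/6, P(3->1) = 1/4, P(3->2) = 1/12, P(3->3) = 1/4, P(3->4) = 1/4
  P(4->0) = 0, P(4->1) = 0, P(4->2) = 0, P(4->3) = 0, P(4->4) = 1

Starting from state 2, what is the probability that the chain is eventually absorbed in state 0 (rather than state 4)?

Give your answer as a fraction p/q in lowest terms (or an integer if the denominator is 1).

Answer: 44/203

Derivation:
Let a_i = P(absorbed in 0 | start in state i).
Boundary conditions: a_0 = 1, a_4 = 0.
For each transient state i, a_i = sum_j P(i->j) * a_j:
  a_1 = 1/6*a_0 + 1/12*a_1 + 1/3*a_2 + 1/6*a_3 + 1/4*a_4
  a_2 = 0*a_0 + 1/3*a_1 + 1/2*a_2 + 0*a_3 + 1/6*a_4
  a_3 = 1/6*a_0 + 1/4*a_1 + 1/12*a_2 + 1/4*a_3 + 1/4*a_4

Substituting a_0 = 1 and a_4 = 0, rearrange to (I - Q) a = r where r[i] = P(i -> 0):
  [11/12, -1/3, -1/6] . (a_1, a_2, a_3) = 1/6
  [-1/3, 1/2, 0] . (a_1, a_2, a_3) = 0
  [-1/4, -1/12, 3/4] . (a_1, a_2, a_3) = 1/6

Solving yields:
  a_1 = 66/203
  a_2 = 44/203
  a_3 = 72/203

Starting state is 2, so the absorption probability is a_2 = 44/203.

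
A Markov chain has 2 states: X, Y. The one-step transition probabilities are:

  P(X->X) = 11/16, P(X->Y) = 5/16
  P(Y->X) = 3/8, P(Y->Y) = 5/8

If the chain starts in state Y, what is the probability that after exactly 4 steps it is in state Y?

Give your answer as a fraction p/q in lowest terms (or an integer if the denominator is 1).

Computing P^4 by repeated multiplication:
P^1 =
  X: [11/16, 5/16]
  Y: [3/8, 5/8]
P^2 =
  X: [151/256, 105/256]
  Y: [63/128, 65/128]
P^3 =
  X: [2291/4096, 1805/4096]
  Y: [1083/2048, 965/2048]
P^4 =
  X: [36031/65536, 29505/65536]
  Y: [17703/32768, 15065/32768]

(P^4)[Y -> Y] = 15065/32768

Answer: 15065/32768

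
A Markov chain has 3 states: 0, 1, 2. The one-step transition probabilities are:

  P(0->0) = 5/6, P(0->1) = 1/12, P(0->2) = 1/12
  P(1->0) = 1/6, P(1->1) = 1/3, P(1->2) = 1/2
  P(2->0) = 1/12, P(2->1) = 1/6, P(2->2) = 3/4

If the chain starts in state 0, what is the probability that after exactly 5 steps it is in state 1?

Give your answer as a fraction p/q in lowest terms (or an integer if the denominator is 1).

Computing P^5 by repeated multiplication:
P^1 =
  0: [5/6, 1/12, 1/12]
  1: [1/6, 1/3, 1/2]
  2: [1/12, 1/6, 3/4]
P^2 =
  0: [103/144, 1/9, 25/144]
  1: [17/72, 5/24, 5/9]
  2: [23/144, 3/16, 47/72]
P^3 =
  0: [1087/1728, 217/1728, 53/216]
  1: [5/18, 157/864, 467/864]
  2: [7/32, 319/1728, 1031/1728]
P^4 =
  0: [733/1296, 2803/20736, 6205/20736]
  1: [3181/10368, 901/5184, 1795/3456]
  2: [5449/20736, 929/5184, 3857/6912]
P^5 =
  0: [129091/248832, 17675/124416, 84391/248832]
  1: [40799/124416, 2351/13824, 31229/62208]
  2: [73493/248832, 14485/82944, 32971/62208]

(P^5)[0 -> 1] = 17675/124416

Answer: 17675/124416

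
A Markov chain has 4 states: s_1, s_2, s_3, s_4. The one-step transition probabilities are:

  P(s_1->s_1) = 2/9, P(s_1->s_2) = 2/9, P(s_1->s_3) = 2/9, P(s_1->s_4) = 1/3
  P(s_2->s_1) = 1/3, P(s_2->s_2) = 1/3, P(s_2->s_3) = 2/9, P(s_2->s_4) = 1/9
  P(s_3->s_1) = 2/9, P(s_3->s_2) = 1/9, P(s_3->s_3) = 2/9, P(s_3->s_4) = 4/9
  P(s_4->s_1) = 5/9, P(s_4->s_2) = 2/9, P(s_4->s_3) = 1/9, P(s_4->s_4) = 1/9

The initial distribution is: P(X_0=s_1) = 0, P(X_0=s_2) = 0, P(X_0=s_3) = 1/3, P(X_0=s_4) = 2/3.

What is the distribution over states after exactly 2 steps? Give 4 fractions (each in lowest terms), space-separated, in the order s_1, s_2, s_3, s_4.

Answer: 77/243 55/243 16/81 7/27

Derivation:
Propagating the distribution step by step (d_{t+1} = d_t * P):
d_0 = (s_1=0, s_2=0, s_3=1/3, s_4=2/3)
  d_1[s_1] = 0*2/9 + 0*1/3 + 1/3*2/9 + 2/3*5/9 = 4/9
  d_1[s_2] = 0*2/9 + 0*1/3 + 1/3*1/9 + 2/3*2/9 = 5/27
  d_1[s_3] = 0*2/9 + 0*2/9 + 1/3*2/9 + 2/3*1/9 = 4/27
  d_1[s_4] = 0*1/3 + 0*1/9 + 1/3*4/9 + 2/3*1/9 = 2/9
d_1 = (s_1=4/9, s_2=5/27, s_3=4/27, s_4=2/9)
  d_2[s_1] = 4/9*2/9 + 5/27*1/3 + 4/27*2/9 + 2/9*5/9 = 77/243
  d_2[s_2] = 4/9*2/9 + 5/27*1/3 + 4/27*1/9 + 2/9*2/9 = 55/243
  d_2[s_3] = 4/9*2/9 + 5/27*2/9 + 4/27*2/9 + 2/9*1/9 = 16/81
  d_2[s_4] = 4/9*1/3 + 5/27*1/9 + 4/27*4/9 + 2/9*1/9 = 7/27
d_2 = (s_1=77/243, s_2=55/243, s_3=16/81, s_4=7/27)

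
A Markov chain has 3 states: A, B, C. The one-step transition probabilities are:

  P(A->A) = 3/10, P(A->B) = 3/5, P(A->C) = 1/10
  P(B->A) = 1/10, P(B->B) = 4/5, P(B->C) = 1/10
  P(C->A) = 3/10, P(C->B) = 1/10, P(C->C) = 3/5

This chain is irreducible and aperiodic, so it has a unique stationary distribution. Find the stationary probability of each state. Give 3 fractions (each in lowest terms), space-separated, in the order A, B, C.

The stationary distribution satisfies pi = pi * P, i.e.:
  pi_A = 3/10*pi_A + 1/10*pi_B + 3/10*pi_C
  pi_B = 3/5*pi_A + 4/5*pi_B + 1/10*pi_C
  pi_C = 1/10*pi_A + 1/10*pi_B + 3/5*pi_C
with normalization: pi_A + pi_B + pi_C = 1.

Using the first 2 balance equations plus normalization, the linear system A*pi = b is:
  [-7/10, 1/10, 3/10] . pi = 0
  [3/5, -1/5, 1/10] . pi = 0
  [1, 1, 1] . pi = 1

Solving yields:
  pi_A = 7/40
  pi_B = 5/8
  pi_C = 1/5

Verification (pi * P):
  7/40*3/10 + 5/8*1/10 + 1/5*3/10 = 7/40 = pi_A  (ok)
  7/40*3/5 + 5/8*4/5 + 1/5*1/10 = 5/8 = pi_B  (ok)
  7/40*1/10 + 5/8*1/10 + 1/5*3/5 = 1/5 = pi_C  (ok)

Answer: 7/40 5/8 1/5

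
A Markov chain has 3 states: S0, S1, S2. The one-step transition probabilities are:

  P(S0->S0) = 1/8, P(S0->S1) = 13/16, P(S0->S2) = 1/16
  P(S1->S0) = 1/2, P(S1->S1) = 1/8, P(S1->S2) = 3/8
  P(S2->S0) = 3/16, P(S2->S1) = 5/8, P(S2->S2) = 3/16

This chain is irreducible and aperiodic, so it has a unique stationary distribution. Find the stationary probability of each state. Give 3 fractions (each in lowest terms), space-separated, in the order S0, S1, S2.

Answer: 122/393 179/393 92/393

Derivation:
The stationary distribution satisfies pi = pi * P, i.e.:
  pi_S0 = 1/8*pi_S0 + 1/2*pi_S1 + 3/16*pi_S2
  pi_S1 = 13/16*pi_S0 + 1/8*pi_S1 + 5/8*pi_S2
  pi_S2 = 1/16*pi_S0 + 3/8*pi_S1 + 3/16*pi_S2
with normalization: pi_S0 + pi_S1 + pi_S2 = 1.

Using the first 2 balance equations plus normalization, the linear system A*pi = b is:
  [-7/8, 1/2, 3/16] . pi = 0
  [13/16, -7/8, 5/8] . pi = 0
  [1, 1, 1] . pi = 1

Solving yields:
  pi_S0 = 122/393
  pi_S1 = 179/393
  pi_S2 = 92/393

Verification (pi * P):
  122/393*1/8 + 179/393*1/2 + 92/393*3/16 = 122/393 = pi_S0  (ok)
  122/393*13/16 + 179/393*1/8 + 92/393*5/8 = 179/393 = pi_S1  (ok)
  122/393*1/16 + 179/393*3/8 + 92/393*3/16 = 92/393 = pi_S2  (ok)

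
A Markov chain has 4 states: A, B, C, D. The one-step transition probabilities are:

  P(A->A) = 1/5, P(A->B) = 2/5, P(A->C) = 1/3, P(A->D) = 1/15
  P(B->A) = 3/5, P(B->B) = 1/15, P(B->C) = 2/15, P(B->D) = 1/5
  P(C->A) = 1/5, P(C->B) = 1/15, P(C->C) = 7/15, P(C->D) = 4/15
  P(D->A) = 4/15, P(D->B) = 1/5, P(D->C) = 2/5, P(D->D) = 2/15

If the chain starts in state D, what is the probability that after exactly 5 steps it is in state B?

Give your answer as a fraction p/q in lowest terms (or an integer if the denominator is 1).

Answer: 28166/151875

Derivation:
Computing P^5 by repeated multiplication:
P^1 =
  A: [1/5, 2/5, 1/3, 1/15]
  B: [3/5, 1/15, 2/15, 1/5]
  C: [1/5, 1/15, 7/15, 4/15]
  D: [4/15, 1/5, 2/5, 2/15]
P^2 =
  A: [82/225, 32/225, 68/225, 43/225]
  B: [6/25, 22/75, 79/225, 26/225]
  C: [11/45, 38/225, 2/5, 14/75]
  D: [13/45, 13/75, 16/45, 41/225]
P^3 =
  A: [182/675, 721/3375, 1208/3375, 536/3375]
  B: [1097/3375, 547/3375, 1111/3375, 124/675]
  C: [7/25, 584/3375, 137/375, 613/3375]
  D: [38/135, 632/3375, 403/1125, 584/3375]
P^4 =
  A: [14987/50625, 2999/16875, 5888/16875, 8977/50625]
  B: [14027/50625, 404/2025, 18076/50625, 8422/50625]
  C: [14242/50625, 9326/50625, 18202/50625, 1771/10125]
  D: [14501/50625, 9293/50625, 17981/50625, 118/675]
P^5 =
  A: [214834/759375, 15946/84375, 270439/759375, 130588/759375]
  B: [220897/759375, 45868/253125, 29711/84375, 5339/30375]
  C: [216686/759375, 3101/16875, 270406/759375, 44246/253125]
  D: [72161/253125, 28166/151875, 270058/759375, 132004/759375]

(P^5)[D -> B] = 28166/151875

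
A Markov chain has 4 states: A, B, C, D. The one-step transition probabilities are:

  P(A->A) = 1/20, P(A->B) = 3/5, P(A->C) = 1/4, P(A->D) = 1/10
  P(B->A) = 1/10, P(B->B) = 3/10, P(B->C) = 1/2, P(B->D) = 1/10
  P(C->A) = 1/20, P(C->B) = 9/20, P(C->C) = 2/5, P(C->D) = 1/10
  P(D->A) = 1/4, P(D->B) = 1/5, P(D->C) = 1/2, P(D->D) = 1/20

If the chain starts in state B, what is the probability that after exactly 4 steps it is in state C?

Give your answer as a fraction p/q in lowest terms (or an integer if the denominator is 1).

Computing P^4 by repeated multiplication:
P^1 =
  A: [1/20, 3/5, 1/4, 1/10]
  B: [1/10, 3/10, 1/2, 1/10]
  C: [1/20, 9/20, 2/5, 1/10]
  D: [1/4, 1/5, 1/2, 1/20]
P^2 =
  A: [1/10, 137/400, 37/80, 19/200]
  B: [17/200, 79/200, 17/40, 19/200]
  C: [37/400, 73/200, 179/400, 19/200]
  D: [7/100, 89/200, 31/80, 39/400]
P^3 =
  A: [689/8000, 3119/8000, 343/800, 381/4000]
  B: [71/800, 1519/4000, 349/800, 381/4000]
  C: [349/4000, 3083/8000, 3457/8000, 381/4000]
  D: [367/4000, 591/1600, 71/160, 761/8000]
P^4 =
  A: [14167/160000, 609/1600, 13939/32000, 7619/80000]
  B: [7043/80000, 30603/80000, 6947/16000, 7619/80000]
  C: [14131/160000, 12207/32000, 17399/40000, 7619/80000]
  D: [13999/160000, 15383/40000, 6923/16000, 15239/160000]

(P^4)[B -> C] = 6947/16000

Answer: 6947/16000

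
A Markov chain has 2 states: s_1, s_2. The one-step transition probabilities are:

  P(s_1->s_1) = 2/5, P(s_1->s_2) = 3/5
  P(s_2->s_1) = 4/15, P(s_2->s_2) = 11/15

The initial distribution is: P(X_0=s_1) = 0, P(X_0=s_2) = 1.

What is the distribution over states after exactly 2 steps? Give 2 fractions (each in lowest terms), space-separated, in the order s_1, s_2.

Propagating the distribution step by step (d_{t+1} = d_t * P):
d_0 = (s_1=0, s_2=1)
  d_1[s_1] = 0*2/5 + 1*4/15 = 4/15
  d_1[s_2] = 0*3/5 + 1*11/15 = 11/15
d_1 = (s_1=4/15, s_2=11/15)
  d_2[s_1] = 4/15*2/5 + 11/15*4/15 = 68/225
  d_2[s_2] = 4/15*3/5 + 11/15*11/15 = 157/225
d_2 = (s_1=68/225, s_2=157/225)

Answer: 68/225 157/225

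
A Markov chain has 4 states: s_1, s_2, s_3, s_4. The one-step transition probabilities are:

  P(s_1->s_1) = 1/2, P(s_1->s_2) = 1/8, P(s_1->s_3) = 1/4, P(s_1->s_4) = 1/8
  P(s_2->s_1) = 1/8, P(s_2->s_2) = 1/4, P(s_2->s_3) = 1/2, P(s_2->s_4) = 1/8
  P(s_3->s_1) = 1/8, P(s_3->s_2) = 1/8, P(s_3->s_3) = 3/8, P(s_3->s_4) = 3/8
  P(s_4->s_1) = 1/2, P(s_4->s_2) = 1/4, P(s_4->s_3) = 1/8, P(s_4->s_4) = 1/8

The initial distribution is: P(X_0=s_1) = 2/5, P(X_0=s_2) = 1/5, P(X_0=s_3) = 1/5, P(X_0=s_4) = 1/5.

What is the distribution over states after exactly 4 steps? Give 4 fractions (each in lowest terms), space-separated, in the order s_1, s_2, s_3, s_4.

Propagating the distribution step by step (d_{t+1} = d_t * P):
d_0 = (s_1=2/5, s_2=1/5, s_3=1/5, s_4=1/5)
  d_1[s_1] = 2/5*1/2 + 1/5*1/8 + 1/5*1/8 + 1/5*1/2 = 7/20
  d_1[s_2] = 2/5*1/8 + 1/5*1/4 + 1/5*1/8 + 1/5*1/4 = 7/40
  d_1[s_3] = 2/5*1/4 + 1/5*1/2 + 1/5*3/8 + 1/5*1/8 = 3/10
  d_1[s_4] = 2/5*1/8 + 1/5*1/8 + 1/5*3/8 + 1/5*1/8 = 7/40
d_1 = (s_1=7/20, s_2=7/40, s_3=3/10, s_4=7/40)
  d_2[s_1] = 7/20*1/2 + 7/40*1/8 + 3/10*1/8 + 7/40*1/2 = 103/320
  d_2[s_2] = 7/20*1/8 + 7/40*1/4 + 3/10*1/8 + 7/40*1/4 = 27/160
  d_2[s_3] = 7/20*1/4 + 7/40*1/2 + 3/10*3/8 + 7/40*1/8 = 99/320
  d_2[s_4] = 7/20*1/8 + 7/40*1/8 + 3/10*3/8 + 7/40*1/8 = 1/5
d_2 = (s_1=103/320, s_2=27/160, s_3=99/320, s_4=1/5)
  d_3[s_1] = 103/320*1/2 + 27/160*1/8 + 99/320*1/8 + 1/5*1/2 = 821/2560
  d_3[s_2] = 103/320*1/8 + 27/160*1/4 + 99/320*1/8 + 1/5*1/4 = 219/1280
  d_3[s_3] = 103/320*1/4 + 27/160*1/2 + 99/320*3/8 + 1/5*1/8 = 783/2560
  d_3[s_4] = 103/320*1/8 + 27/160*1/8 + 99/320*3/8 + 1/5*1/8 = 259/1280
d_3 = (s_1=821/2560, s_2=219/1280, s_3=783/2560, s_4=259/1280)
  d_4[s_1] = 821/2560*1/2 + 219/1280*1/8 + 783/2560*1/8 + 259/1280*1/2 = 6577/20480
  d_4[s_2] = 821/2560*1/8 + 219/1280*1/4 + 783/2560*1/8 + 259/1280*1/4 = 879/5120
  d_4[s_3] = 821/2560*1/4 + 219/1280*1/2 + 783/2560*3/8 + 259/1280*1/8 = 6261/20480
  d_4[s_4] = 821/2560*1/8 + 219/1280*1/8 + 783/2560*3/8 + 259/1280*1/8 = 2063/10240
d_4 = (s_1=6577/20480, s_2=879/5120, s_3=6261/20480, s_4=2063/10240)

Answer: 6577/20480 879/5120 6261/20480 2063/10240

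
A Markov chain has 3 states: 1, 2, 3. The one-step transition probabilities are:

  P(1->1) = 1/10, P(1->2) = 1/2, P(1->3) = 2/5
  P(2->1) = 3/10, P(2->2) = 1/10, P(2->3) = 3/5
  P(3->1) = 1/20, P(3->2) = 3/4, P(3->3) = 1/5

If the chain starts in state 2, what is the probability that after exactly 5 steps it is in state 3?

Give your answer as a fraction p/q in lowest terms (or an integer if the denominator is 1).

Answer: 21093/50000

Derivation:
Computing P^5 by repeated multiplication:
P^1 =
  1: [1/10, 1/2, 2/5]
  2: [3/10, 1/10, 3/5]
  3: [1/20, 3/4, 1/5]
P^2 =
  1: [9/50, 2/5, 21/50]
  2: [9/100, 61/100, 3/10]
  3: [6/25, 1/4, 51/100]
P^3 =
  1: [159/1000, 89/200, 99/250]
  2: [207/1000, 331/1000, 231/500]
  3: [249/2000, 211/400, 87/250]
P^4 =
  1: [423/2500, 421/1000, 2049/5000]
  2: [1431/10000, 4831/10000, 1869/5000]
  3: [1881/10000, 47/125, 4359/10000]
P^5 =
  1: [16371/100000, 8681/20000, 1257/3125]
  2: [17793/100000, 40021/100000, 21093/50000]
  3: [30681/200000, 18343/40000, 19401/50000]

(P^5)[2 -> 3] = 21093/50000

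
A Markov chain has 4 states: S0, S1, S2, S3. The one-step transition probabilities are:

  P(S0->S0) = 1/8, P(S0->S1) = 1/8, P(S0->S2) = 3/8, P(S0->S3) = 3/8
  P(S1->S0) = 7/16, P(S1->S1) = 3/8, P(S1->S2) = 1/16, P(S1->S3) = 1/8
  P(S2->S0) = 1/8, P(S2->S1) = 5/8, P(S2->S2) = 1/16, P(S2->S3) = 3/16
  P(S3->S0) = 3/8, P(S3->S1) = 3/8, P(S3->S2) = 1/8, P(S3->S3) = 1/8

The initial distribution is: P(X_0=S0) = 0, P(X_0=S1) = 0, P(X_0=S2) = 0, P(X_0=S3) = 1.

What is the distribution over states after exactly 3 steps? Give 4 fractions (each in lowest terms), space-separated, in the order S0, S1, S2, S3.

Answer: 143/512 181/512 83/512 105/512

Derivation:
Propagating the distribution step by step (d_{t+1} = d_t * P):
d_0 = (S0=0, S1=0, S2=0, S3=1)
  d_1[S0] = 0*1/8 + 0*7/16 + 0*1/8 + 1*3/8 = 3/8
  d_1[S1] = 0*1/8 + 0*3/8 + 0*5/8 + 1*3/8 = 3/8
  d_1[S2] = 0*3/8 + 0*1/16 + 0*1/16 + 1*1/8 = 1/8
  d_1[S3] = 0*3/8 + 0*1/8 + 0*3/16 + 1*1/8 = 1/8
d_1 = (S0=3/8, S1=3/8, S2=1/8, S3=1/8)
  d_2[S0] = 3/8*1/8 + 3/8*7/16 + 1/8*1/8 + 1/8*3/8 = 35/128
  d_2[S1] = 3/8*1/8 + 3/8*3/8 + 1/8*5/8 + 1/8*3/8 = 5/16
  d_2[S2] = 3/8*3/8 + 3/8*1/16 + 1/8*1/16 + 1/8*1/8 = 3/16
  d_2[S3] = 3/8*3/8 + 3/8*1/8 + 1/8*3/16 + 1/8*1/8 = 29/128
d_2 = (S0=35/128, S1=5/16, S2=3/16, S3=29/128)
  d_3[S0] = 35/128*1/8 + 5/16*7/16 + 3/16*1/8 + 29/128*3/8 = 143/512
  d_3[S1] = 35/128*1/8 + 5/16*3/8 + 3/16*5/8 + 29/128*3/8 = 181/512
  d_3[S2] = 35/128*3/8 + 5/16*1/16 + 3/16*1/16 + 29/128*1/8 = 83/512
  d_3[S3] = 35/128*3/8 + 5/16*1/8 + 3/16*3/16 + 29/128*1/8 = 105/512
d_3 = (S0=143/512, S1=181/512, S2=83/512, S3=105/512)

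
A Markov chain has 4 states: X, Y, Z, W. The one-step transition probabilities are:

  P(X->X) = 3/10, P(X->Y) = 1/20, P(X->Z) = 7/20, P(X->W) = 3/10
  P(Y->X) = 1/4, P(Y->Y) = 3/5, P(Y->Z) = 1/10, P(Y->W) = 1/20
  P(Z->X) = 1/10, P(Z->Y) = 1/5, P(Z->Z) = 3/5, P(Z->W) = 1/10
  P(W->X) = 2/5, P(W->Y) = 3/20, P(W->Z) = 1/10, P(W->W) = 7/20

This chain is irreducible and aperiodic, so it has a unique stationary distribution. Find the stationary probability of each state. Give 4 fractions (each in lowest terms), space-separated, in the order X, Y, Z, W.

The stationary distribution satisfies pi = pi * P, i.e.:
  pi_X = 3/10*pi_X + 1/4*pi_Y + 1/10*pi_Z + 2/5*pi_W
  pi_Y = 1/20*pi_X + 3/5*pi_Y + 1/5*pi_Z + 3/20*pi_W
  pi_Z = 7/20*pi_X + 1/10*pi_Y + 3/5*pi_Z + 1/10*pi_W
  pi_W = 3/10*pi_X + 1/20*pi_Y + 1/10*pi_Z + 7/20*pi_W
with normalization: pi_X + pi_Y + pi_Z + pi_W = 1.

Using the first 3 balance equations plus normalization, the linear system A*pi = b is:
  [-7/10, 1/4, 1/10, 2/5] . pi = 0
  [1/20, -2/5, 1/5, 3/20] . pi = 0
  [7/20, 1/10, -2/5, 1/10] . pi = 0
  [1, 1, 1, 1] . pi = 1

Solving yields:
  pi_X = 652/2705
  pi_Y = 698/2705
  pi_Z = 867/2705
  pi_W = 488/2705

Verification (pi * P):
  652/2705*3/10 + 698/2705*1/4 + 867/2705*1/10 + 488/2705*2/5 = 652/2705 = pi_X  (ok)
  652/2705*1/20 + 698/2705*3/5 + 867/2705*1/5 + 488/2705*3/20 = 698/2705 = pi_Y  (ok)
  652/2705*7/20 + 698/2705*1/10 + 867/2705*3/5 + 488/2705*1/10 = 867/2705 = pi_Z  (ok)
  652/2705*3/10 + 698/2705*1/20 + 867/2705*1/10 + 488/2705*7/20 = 488/2705 = pi_W  (ok)

Answer: 652/2705 698/2705 867/2705 488/2705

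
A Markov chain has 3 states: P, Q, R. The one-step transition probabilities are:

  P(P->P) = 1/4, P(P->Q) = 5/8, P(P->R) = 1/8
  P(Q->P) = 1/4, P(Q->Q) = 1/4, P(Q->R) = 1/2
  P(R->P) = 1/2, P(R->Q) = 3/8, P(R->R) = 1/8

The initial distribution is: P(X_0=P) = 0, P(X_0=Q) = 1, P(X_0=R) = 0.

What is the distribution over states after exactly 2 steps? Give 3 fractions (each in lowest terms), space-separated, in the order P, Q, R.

Propagating the distribution step by step (d_{t+1} = d_t * P):
d_0 = (P=0, Q=1, R=0)
  d_1[P] = 0*1/4 + 1*1/4 + 0*1/2 = 1/4
  d_1[Q] = 0*5/8 + 1*1/4 + 0*3/8 = 1/4
  d_1[R] = 0*1/8 + 1*1/2 + 0*1/8 = 1/2
d_1 = (P=1/4, Q=1/4, R=1/2)
  d_2[P] = 1/4*1/4 + 1/4*1/4 + 1/2*1/2 = 3/8
  d_2[Q] = 1/4*5/8 + 1/4*1/4 + 1/2*3/8 = 13/32
  d_2[R] = 1/4*1/8 + 1/4*1/2 + 1/2*1/8 = 7/32
d_2 = (P=3/8, Q=13/32, R=7/32)

Answer: 3/8 13/32 7/32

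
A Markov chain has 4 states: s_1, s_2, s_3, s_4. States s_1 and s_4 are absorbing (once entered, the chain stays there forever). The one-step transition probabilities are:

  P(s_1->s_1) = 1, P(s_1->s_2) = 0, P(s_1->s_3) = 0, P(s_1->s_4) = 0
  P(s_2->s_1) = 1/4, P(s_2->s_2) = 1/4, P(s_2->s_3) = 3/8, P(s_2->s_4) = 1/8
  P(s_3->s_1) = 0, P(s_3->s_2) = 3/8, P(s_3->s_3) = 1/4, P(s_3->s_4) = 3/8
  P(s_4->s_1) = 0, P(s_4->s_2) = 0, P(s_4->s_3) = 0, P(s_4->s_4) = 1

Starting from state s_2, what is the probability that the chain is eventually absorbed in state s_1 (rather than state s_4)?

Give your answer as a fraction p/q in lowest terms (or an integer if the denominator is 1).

Answer: 4/9

Derivation:
Let a_i = P(absorbed in s_1 | start in state i).
Boundary conditions: a_s_1 = 1, a_s_4 = 0.
For each transient state i, a_i = sum_j P(i->j) * a_j:
  a_s_2 = 1/4*a_s_1 + 1/4*a_s_2 + 3/8*a_s_3 + 1/8*a_s_4
  a_s_3 = 0*a_s_1 + 3/8*a_s_2 + 1/4*a_s_3 + 3/8*a_s_4

Substituting a_s_1 = 1 and a_s_4 = 0, rearrange to (I - Q) a = r where r[i] = P(i -> s_1):
  [3/4, -3/8] . (a_s_2, a_s_3) = 1/4
  [-3/8, 3/4] . (a_s_2, a_s_3) = 0

Solving yields:
  a_s_2 = 4/9
  a_s_3 = 2/9

Starting state is s_2, so the absorption probability is a_s_2 = 4/9.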